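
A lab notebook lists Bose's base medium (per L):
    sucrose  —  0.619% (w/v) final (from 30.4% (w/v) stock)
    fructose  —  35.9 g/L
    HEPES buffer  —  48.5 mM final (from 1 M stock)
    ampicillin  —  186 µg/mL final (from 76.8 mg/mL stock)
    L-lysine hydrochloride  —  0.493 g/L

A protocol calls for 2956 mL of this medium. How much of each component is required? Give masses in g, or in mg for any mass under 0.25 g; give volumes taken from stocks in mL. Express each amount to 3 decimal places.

Target volume = 2956 mL = 2.956 L.
sucrose: dilute stock: 0.619% ÷ 30.4% × 2956 mL = 60.190 mL
fructose: 35.9 g/L × 2.956 L = 106.120 g
HEPES buffer: dilute stock: 48.5 mM × 2956 mL ÷ 1000 mM = 143.366 mL
ampicillin: V = C2·V2/C1 = 186 µg/mL × 2956 mL ÷ 76800 µg/mL = 7.159 mL
L-lysine hydrochloride: 0.493 g/L × 2.956 L = 1.457 g

sucrose 60.190 mL; fructose 106.120 g; HEPES buffer 143.366 mL; ampicillin 7.159 mL; L-lysine hydrochloride 1.457 g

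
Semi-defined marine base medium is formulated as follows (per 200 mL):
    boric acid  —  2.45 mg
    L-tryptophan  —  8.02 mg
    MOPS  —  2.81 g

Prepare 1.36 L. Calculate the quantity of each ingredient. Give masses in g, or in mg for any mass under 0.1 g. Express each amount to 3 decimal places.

Scale factor = 1360 mL / 200 mL = 6.8.
boric acid: 2.45 mg × (1360 mL / 200 mL) = 16.660 mg
L-tryptophan: 8.02 mg × (1360 mL / 200 mL) = 54.536 mg
MOPS: 2.81 g × (1360 mL / 200 mL) = 19.108 g

boric acid 16.660 mg; L-tryptophan 54.536 mg; MOPS 19.108 g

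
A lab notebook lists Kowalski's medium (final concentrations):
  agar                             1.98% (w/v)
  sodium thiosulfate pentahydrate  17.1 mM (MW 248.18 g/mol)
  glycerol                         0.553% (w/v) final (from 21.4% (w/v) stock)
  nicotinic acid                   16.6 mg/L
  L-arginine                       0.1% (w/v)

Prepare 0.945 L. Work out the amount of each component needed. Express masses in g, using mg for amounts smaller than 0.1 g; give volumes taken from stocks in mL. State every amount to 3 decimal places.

Working volume: 0.945 L.
agar: 1.98% w/v = 19.8 g/L → 19.8 × 0.945 L = 18.711 g
sodium thiosulfate pentahydrate: 17.1 mmol/L × 248.18 g/mol × 0.945 L ÷ 1000 = 4.010 g
glycerol: V = C2·V2/C1 = 0.553% ÷ 21.4% × 945 mL = 24.420 mL
nicotinic acid: 16.6 mg/L × 0.945 L = 15.687 mg
L-arginine: 0.1% w/v = 1 g/L → 1 × 0.945 L = 0.945 g

agar 18.711 g; sodium thiosulfate pentahydrate 4.010 g; glycerol 24.420 mL; nicotinic acid 15.687 mg; L-arginine 0.945 g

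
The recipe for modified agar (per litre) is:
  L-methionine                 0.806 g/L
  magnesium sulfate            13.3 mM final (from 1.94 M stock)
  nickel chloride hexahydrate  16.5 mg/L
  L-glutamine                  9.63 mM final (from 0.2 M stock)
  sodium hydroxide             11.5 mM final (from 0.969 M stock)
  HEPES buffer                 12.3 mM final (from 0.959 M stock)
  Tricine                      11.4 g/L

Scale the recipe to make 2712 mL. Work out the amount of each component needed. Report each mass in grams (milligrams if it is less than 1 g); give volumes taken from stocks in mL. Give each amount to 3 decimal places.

Working volume: 2712 mL = 2.712 L.
L-methionine: 0.806 g/L × 2.712 L = 2.186 g
magnesium sulfate: dilute stock: 13.3 mM × 2712 mL ÷ 1940 mM = 18.593 mL
nickel chloride hexahydrate: 16.5 mg/L × 2.712 L = 44.748 mg
L-glutamine: V = C2·V2/C1 = 9.63 mM × 2712 mL ÷ 200 mM = 130.583 mL
sodium hydroxide: dilute stock: 11.5 mM × 2712 mL ÷ 969 mM = 32.186 mL
HEPES buffer: V = C2·V2/C1 = 12.3 mM × 2712 mL ÷ 959 mM = 34.784 mL
Tricine: 11.4 g/L × 2.712 L = 30.917 g

L-methionine 2.186 g; magnesium sulfate 18.593 mL; nickel chloride hexahydrate 44.748 mg; L-glutamine 130.583 mL; sodium hydroxide 32.186 mL; HEPES buffer 34.784 mL; Tricine 30.917 g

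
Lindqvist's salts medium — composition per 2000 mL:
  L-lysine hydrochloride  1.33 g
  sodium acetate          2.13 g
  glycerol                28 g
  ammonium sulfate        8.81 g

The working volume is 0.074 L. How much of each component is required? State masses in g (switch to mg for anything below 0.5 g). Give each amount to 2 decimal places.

L-lysine hydrochloride 49.21 mg; sodium acetate 78.81 mg; glycerol 1.04 g; ammonium sulfate 325.97 mg

Scale factor = 74 mL / 2000 mL = 0.037.
L-lysine hydrochloride: 1.33 g × (74 mL / 2000 mL) = 0.04921 g = 49.21 mg
sodium acetate: 2.13 g × (74 mL / 2000 mL) = 0.07881 g = 78.81 mg
glycerol: 28 g × (74 mL / 2000 mL) = 1.04 g
ammonium sulfate: 8.81 g × (74 mL / 2000 mL) = 0.32597 g = 325.97 mg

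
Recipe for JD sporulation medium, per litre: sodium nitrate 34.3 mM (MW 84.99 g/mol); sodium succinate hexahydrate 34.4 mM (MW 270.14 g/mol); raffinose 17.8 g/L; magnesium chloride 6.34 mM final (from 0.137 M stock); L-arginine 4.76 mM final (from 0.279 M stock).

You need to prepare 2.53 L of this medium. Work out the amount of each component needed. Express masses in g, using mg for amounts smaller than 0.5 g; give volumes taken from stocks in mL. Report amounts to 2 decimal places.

sodium nitrate 7.38 g; sodium succinate hexahydrate 23.51 g; raffinose 45.03 g; magnesium chloride 117.08 mL; L-arginine 43.16 mL

Working volume: 2.53 L.
sodium nitrate: 34.3 mmol/L × 84.99 g/mol × 2.53 L ÷ 1000 = 7.38 g
sodium succinate hexahydrate: 34.4 mmol/L × 270.14 g/mol × 2.53 L ÷ 1000 = 23.51 g
raffinose: 17.8 g/L × 2.53 L = 45.03 g
magnesium chloride: dilute stock: 6.34 mM × 2530 mL ÷ 137 mM = 117.08 mL
L-arginine: C1V1 = C2V2 → 4.76 mM × 2530 mL ÷ 279 mM = 43.16 mL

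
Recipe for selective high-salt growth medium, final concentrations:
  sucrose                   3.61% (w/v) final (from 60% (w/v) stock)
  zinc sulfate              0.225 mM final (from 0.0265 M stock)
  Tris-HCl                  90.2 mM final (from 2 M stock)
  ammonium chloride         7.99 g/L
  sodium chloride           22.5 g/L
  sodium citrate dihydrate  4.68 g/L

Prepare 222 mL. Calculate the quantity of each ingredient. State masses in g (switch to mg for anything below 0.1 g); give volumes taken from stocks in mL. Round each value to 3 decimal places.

Scale factor relative to 1 L: 0.222.
sucrose: dilute stock: 3.61% ÷ 60% × 222 mL = 13.357 mL
zinc sulfate: dilute stock: 0.225 mM × 222 mL ÷ 26.5 mM = 1.885 mL
Tris-HCl: dilute stock: 90.2 mM × 222 mL ÷ 2000 mM = 10.012 mL
ammonium chloride: 7.99 g/L × 0.222 L = 1.774 g
sodium chloride: 22.5 g/L × 0.222 L = 4.995 g
sodium citrate dihydrate: 4.68 g/L × 0.222 L = 1.039 g

sucrose 13.357 mL; zinc sulfate 1.885 mL; Tris-HCl 10.012 mL; ammonium chloride 1.774 g; sodium chloride 4.995 g; sodium citrate dihydrate 1.039 g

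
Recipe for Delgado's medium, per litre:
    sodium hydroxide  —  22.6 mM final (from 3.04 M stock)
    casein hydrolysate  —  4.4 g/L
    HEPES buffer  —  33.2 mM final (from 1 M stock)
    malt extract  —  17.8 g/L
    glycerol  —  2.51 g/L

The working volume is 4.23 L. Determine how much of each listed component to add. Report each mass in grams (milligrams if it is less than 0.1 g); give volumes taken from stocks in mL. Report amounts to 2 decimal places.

sodium hydroxide 31.45 mL; casein hydrolysate 18.61 g; HEPES buffer 140.44 mL; malt extract 75.29 g; glycerol 10.62 g

Scale factor relative to 1 L: 4.23.
sodium hydroxide: V = C2·V2/C1 = 22.6 mM × 4230 mL ÷ 3040 mM = 31.45 mL
casein hydrolysate: 4.4 g/L × 4.23 L = 18.61 g
HEPES buffer: C1V1 = C2V2 → 33.2 mM × 4230 mL ÷ 1000 mM = 140.44 mL
malt extract: 17.8 g/L × 4.23 L = 75.29 g
glycerol: 2.51 g/L × 4.23 L = 10.62 g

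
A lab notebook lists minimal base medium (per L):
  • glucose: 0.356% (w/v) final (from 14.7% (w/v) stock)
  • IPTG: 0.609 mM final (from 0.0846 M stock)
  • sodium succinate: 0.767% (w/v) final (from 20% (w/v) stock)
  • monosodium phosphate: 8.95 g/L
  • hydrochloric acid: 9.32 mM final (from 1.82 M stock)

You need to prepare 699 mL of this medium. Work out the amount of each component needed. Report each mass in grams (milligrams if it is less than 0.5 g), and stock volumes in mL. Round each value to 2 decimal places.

Target volume = 699 mL = 0.699 L.
glucose: C1V1 = C2V2 → 0.356% ÷ 14.7% × 699 mL = 16.93 mL
IPTG: C1V1 = C2V2 → 0.609 mM × 699 mL ÷ 84.6 mM = 5.03 mL
sodium succinate: dilute stock: 0.767% ÷ 20% × 699 mL = 26.81 mL
monosodium phosphate: 8.95 g/L × 0.699 L = 6.26 g
hydrochloric acid: dilute stock: 9.32 mM × 699 mL ÷ 1820 mM = 3.58 mL

glucose 16.93 mL; IPTG 5.03 mL; sodium succinate 26.81 mL; monosodium phosphate 6.26 g; hydrochloric acid 3.58 mL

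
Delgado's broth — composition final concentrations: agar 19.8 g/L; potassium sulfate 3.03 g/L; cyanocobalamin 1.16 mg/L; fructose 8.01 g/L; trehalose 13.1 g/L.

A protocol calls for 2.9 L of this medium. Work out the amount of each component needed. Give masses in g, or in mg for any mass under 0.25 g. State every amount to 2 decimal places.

agar 57.42 g; potassium sulfate 8.79 g; cyanocobalamin 3.36 mg; fructose 23.23 g; trehalose 37.99 g

Scale factor relative to 1 L: 2.9.
agar: 19.8 g/L × 2.9 L = 57.42 g
potassium sulfate: 3.03 g/L × 2.9 L = 8.79 g
cyanocobalamin: 1.16 mg/L × 2.9 L = 3.36 mg
fructose: 8.01 g/L × 2.9 L = 23.23 g
trehalose: 13.1 g/L × 2.9 L = 37.99 g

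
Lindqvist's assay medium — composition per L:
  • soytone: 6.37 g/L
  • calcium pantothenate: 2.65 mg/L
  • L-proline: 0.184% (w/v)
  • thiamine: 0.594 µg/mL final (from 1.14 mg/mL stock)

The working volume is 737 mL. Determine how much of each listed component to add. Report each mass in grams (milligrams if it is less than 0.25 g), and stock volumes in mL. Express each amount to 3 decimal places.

soytone 4.695 g; calcium pantothenate 1.953 mg; L-proline 1.356 g; thiamine 0.384 mL

Working volume: 737 mL = 0.737 L.
soytone: 6.37 g/L × 0.737 L = 4.695 g
calcium pantothenate: 2.65 mg/L × 0.737 L = 1.953 mg
L-proline: 0.184% w/v = 1.84 g/L → 1.84 × 0.737 L = 1.356 g
thiamine: C1V1 = C2V2 → 0.594 µg/mL × 737 mL ÷ 1140 µg/mL = 0.384 mL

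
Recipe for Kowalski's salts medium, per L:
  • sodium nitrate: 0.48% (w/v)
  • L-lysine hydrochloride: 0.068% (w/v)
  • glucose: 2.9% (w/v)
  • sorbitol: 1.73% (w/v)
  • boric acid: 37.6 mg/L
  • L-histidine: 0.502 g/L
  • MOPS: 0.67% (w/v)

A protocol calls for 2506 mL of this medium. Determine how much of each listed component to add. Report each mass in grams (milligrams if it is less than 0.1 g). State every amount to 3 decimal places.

Working volume: 2506 mL = 2.506 L.
sodium nitrate: 0.48% w/v = 4.8 g/L → 4.8 × 2.506 L = 12.029 g
L-lysine hydrochloride: 0.068% w/v = 0.68 g/L → 0.68 × 2.506 L = 1.704 g
glucose: 2.9% w/v = 29 g/L → 29 × 2.506 L = 72.674 g
sorbitol: 1.73% w/v = 17.3 g/L → 17.3 × 2.506 L = 43.354 g
boric acid: 37.6 mg/L × 2.506 L = 94.226 mg
L-histidine: 0.502 g/L × 2.506 L = 1.258 g
MOPS: 0.67 g per 100 mL × 2506 mL ÷ 100 = 16.790 g

sodium nitrate 12.029 g; L-lysine hydrochloride 1.704 g; glucose 72.674 g; sorbitol 43.354 g; boric acid 94.226 mg; L-histidine 1.258 g; MOPS 16.790 g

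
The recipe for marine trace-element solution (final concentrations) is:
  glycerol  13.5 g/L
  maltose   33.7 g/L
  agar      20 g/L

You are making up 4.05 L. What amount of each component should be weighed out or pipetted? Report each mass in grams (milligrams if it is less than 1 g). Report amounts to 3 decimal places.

Working volume: 4.05 L.
glycerol: 13.5 g/L × 4.05 L = 54.675 g
maltose: 33.7 g/L × 4.05 L = 136.485 g
agar: 20 g/L × 4.05 L = 81.000 g

glycerol 54.675 g; maltose 136.485 g; agar 81.000 g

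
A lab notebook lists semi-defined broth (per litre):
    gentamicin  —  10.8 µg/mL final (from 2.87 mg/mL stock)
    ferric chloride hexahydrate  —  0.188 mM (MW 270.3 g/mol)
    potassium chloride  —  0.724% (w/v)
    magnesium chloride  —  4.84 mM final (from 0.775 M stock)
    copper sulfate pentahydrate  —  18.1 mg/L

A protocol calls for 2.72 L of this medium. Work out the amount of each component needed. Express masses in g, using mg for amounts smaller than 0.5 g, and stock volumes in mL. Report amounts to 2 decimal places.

Working volume: 2.72 L.
gentamicin: dilute stock: 10.8 µg/mL × 2720 mL ÷ 2870 µg/mL = 10.24 mL
ferric chloride hexahydrate: 0.188 mmol/L × 270.3 mg/mmol × 2.72 L = 138.22 mg
potassium chloride: 0.724 g per 100 mL × 2720 mL ÷ 100 = 19.69 g
magnesium chloride: V = C2·V2/C1 = 4.84 mM × 2720 mL ÷ 775 mM = 16.99 mL
copper sulfate pentahydrate: 18.1 mg/L × 2.72 L = 49.23 mg

gentamicin 10.24 mL; ferric chloride hexahydrate 138.22 mg; potassium chloride 19.69 g; magnesium chloride 16.99 mL; copper sulfate pentahydrate 49.23 mg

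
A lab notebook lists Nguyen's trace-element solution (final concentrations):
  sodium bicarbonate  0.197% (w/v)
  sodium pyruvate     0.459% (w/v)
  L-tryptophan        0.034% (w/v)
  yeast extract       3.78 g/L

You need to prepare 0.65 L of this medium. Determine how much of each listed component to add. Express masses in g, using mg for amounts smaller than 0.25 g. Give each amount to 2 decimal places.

sodium bicarbonate 1.28 g; sodium pyruvate 2.98 g; L-tryptophan 221.00 mg; yeast extract 2.46 g

Working volume: 0.65 L.
sodium bicarbonate: 0.197% w/v = 1.97 g/L → 1.97 × 0.65 L = 1.28 g
sodium pyruvate: 0.459 g per 100 mL × 650 mL ÷ 100 = 2.98 g
L-tryptophan: 0.034 g per 100 mL × 650 mL ÷ 100 = 0.221 g = 221.00 mg
yeast extract: 3.78 g/L × 0.65 L = 2.46 g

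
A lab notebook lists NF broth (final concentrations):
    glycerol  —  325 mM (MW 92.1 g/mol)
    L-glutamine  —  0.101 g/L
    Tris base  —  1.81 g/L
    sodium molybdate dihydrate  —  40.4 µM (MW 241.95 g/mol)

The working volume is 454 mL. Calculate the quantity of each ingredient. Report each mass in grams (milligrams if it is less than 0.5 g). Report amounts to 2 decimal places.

Target volume = 454 mL = 0.454 L.
glycerol: 325 mmol/L × 92.1 g/mol × 0.454 L ÷ 1000 = 13.59 g
L-glutamine: 0.101 g/L × 0.454 L = 0.045854 g = 45.85 mg
Tris base: 1.81 g/L × 0.454 L = 0.82 g
sodium molybdate dihydrate: 40.4 µmol/L × 241.95 g/mol × 0.454 L ÷ 1000 = 4.44 mg

glycerol 13.59 g; L-glutamine 45.85 mg; Tris base 0.82 g; sodium molybdate dihydrate 4.44 mg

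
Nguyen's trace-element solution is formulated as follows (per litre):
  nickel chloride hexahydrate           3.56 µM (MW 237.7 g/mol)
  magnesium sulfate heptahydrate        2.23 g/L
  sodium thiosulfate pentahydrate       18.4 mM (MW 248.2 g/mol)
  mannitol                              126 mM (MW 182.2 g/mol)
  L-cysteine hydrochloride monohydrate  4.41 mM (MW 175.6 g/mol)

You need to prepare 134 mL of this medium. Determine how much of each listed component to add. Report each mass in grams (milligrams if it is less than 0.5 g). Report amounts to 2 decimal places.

Scale factor relative to 1 L: 0.134.
nickel chloride hexahydrate: 3.56 µmol/L × 237.7 g/mol × 0.134 L ÷ 1000 = 0.11 mg
magnesium sulfate heptahydrate: 2.23 g/L × 0.134 L = 0.29882 g = 298.82 mg
sodium thiosulfate pentahydrate: 18.4 mmol/L × 248.2 g/mol × 0.134 L ÷ 1000 = 0.61 g
mannitol: 126 mmol/L × 182.2 g/mol × 0.134 L ÷ 1000 = 3.08 g
L-cysteine hydrochloride monohydrate: 4.41 mmol/L × 175.6 mg/mmol × 0.134 L = 103.77 mg

nickel chloride hexahydrate 0.11 mg; magnesium sulfate heptahydrate 298.82 mg; sodium thiosulfate pentahydrate 0.61 g; mannitol 3.08 g; L-cysteine hydrochloride monohydrate 103.77 mg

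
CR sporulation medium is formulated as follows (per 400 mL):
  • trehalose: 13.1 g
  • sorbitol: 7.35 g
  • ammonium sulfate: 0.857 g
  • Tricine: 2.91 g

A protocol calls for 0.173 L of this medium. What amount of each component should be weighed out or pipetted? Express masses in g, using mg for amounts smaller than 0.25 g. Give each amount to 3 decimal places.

trehalose 5.666 g; sorbitol 3.179 g; ammonium sulfate 0.371 g; Tricine 1.259 g

Scale factor = 173 mL / 400 mL = 0.4325.
trehalose: 13.1 g × (173 mL / 400 mL) = 5.666 g
sorbitol: 7.35 g × (173 mL / 400 mL) = 3.179 g
ammonium sulfate: 0.857 g × (173 mL / 400 mL) = 0.371 g
Tricine: 2.91 g × (173 mL / 400 mL) = 1.259 g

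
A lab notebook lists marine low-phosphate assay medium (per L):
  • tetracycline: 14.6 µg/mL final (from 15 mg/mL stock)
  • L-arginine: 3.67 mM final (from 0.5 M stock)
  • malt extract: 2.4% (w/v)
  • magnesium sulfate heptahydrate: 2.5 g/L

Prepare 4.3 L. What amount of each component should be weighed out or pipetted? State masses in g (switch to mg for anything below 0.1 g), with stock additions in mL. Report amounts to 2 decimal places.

Working volume: 4.3 L.
tetracycline: dilute stock: 14.6 µg/mL × 4300 mL ÷ 15000 µg/mL = 4.19 mL
L-arginine: C1V1 = C2V2 → 3.67 mM × 4300 mL ÷ 500 mM = 31.56 mL
malt extract: 2.4% w/v = 24 g/L → 24 × 4.3 L = 103.20 g
magnesium sulfate heptahydrate: 2.5 g/L × 4.3 L = 10.75 g

tetracycline 4.19 mL; L-arginine 31.56 mL; malt extract 103.20 g; magnesium sulfate heptahydrate 10.75 g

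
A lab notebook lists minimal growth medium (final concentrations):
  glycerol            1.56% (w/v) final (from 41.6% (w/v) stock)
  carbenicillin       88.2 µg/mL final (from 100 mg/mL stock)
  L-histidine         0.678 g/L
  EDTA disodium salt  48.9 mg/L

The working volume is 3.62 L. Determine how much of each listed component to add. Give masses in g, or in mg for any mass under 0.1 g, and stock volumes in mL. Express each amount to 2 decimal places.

Scale factor relative to 1 L: 3.62.
glycerol: dilute stock: 1.56% ÷ 41.6% × 3620 mL = 135.75 mL
carbenicillin: V = C2·V2/C1 = 88.2 µg/mL × 3620 mL ÷ 100000 µg/mL = 3.19 mL
L-histidine: 0.678 g/L × 3.62 L = 2.45 g
EDTA disodium salt: 48.9 mg/L × 3.62 L = 177.018 mg = 0.18 g

glycerol 135.75 mL; carbenicillin 3.19 mL; L-histidine 2.45 g; EDTA disodium salt 0.18 g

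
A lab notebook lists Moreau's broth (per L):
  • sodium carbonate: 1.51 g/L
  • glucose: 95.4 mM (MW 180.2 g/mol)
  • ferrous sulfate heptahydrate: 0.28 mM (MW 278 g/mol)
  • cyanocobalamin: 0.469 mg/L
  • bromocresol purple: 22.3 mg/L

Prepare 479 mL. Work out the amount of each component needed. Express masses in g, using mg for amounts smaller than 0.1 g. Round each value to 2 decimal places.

sodium carbonate 0.72 g; glucose 8.23 g; ferrous sulfate heptahydrate 37.29 mg; cyanocobalamin 0.22 mg; bromocresol purple 10.68 mg

Working volume: 479 mL = 0.479 L.
sodium carbonate: 1.51 g/L × 0.479 L = 0.72 g
glucose: 95.4 mmol/L × 180.2 g/mol × 0.479 L ÷ 1000 = 8.23 g
ferrous sulfate heptahydrate: 0.28 mmol/L × 278 mg/mmol × 0.479 L = 37.29 mg
cyanocobalamin: 0.469 mg/L × 0.479 L = 0.22 mg
bromocresol purple: 22.3 mg/L × 0.479 L = 10.68 mg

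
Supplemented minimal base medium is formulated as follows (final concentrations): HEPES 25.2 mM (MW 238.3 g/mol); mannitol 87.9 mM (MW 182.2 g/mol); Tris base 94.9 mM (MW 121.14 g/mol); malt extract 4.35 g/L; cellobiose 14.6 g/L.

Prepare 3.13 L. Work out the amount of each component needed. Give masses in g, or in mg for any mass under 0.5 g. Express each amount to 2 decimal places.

HEPES 18.80 g; mannitol 50.13 g; Tris base 35.98 g; malt extract 13.62 g; cellobiose 45.70 g

Working volume: 3.13 L.
HEPES: 25.2 mmol/L × 238.3 g/mol × 3.13 L ÷ 1000 = 18.80 g
mannitol: 87.9 mmol/L × 182.2 g/mol × 3.13 L ÷ 1000 = 50.13 g
Tris base: 94.9 mmol/L × 121.14 g/mol × 3.13 L ÷ 1000 = 35.98 g
malt extract: 4.35 g/L × 3.13 L = 13.62 g
cellobiose: 14.6 g/L × 3.13 L = 45.70 g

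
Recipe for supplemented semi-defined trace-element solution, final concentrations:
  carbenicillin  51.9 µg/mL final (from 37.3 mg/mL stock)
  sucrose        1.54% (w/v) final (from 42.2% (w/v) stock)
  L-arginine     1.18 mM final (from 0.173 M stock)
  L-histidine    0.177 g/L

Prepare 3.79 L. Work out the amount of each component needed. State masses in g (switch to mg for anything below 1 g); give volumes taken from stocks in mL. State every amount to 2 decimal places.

Working volume: 3.79 L.
carbenicillin: C1V1 = C2V2 → 51.9 µg/mL × 3790 mL ÷ 37300 µg/mL = 5.27 mL
sucrose: C1V1 = C2V2 → 1.54% ÷ 42.2% × 3790 mL = 138.31 mL
L-arginine: V = C2·V2/C1 = 1.18 mM × 3790 mL ÷ 173 mM = 25.85 mL
L-histidine: 0.177 g/L × 3.79 L = 0.67083 g = 670.83 mg

carbenicillin 5.27 mL; sucrose 138.31 mL; L-arginine 25.85 mL; L-histidine 670.83 mg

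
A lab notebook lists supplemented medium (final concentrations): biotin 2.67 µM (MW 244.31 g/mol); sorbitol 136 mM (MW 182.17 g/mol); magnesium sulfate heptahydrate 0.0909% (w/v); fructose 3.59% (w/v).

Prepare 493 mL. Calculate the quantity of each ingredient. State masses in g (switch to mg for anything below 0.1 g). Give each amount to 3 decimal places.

Working volume: 493 mL = 0.493 L.
biotin: 2.67 µmol/L × 244.31 g/mol × 0.493 L ÷ 1000 = 0.322 mg
sorbitol: 136 mmol/L × 182.17 g/mol × 0.493 L ÷ 1000 = 12.214 g
magnesium sulfate heptahydrate: 0.0909% w/v = 0.909 g/L → 0.909 × 0.493 L = 0.448 g
fructose: 3.59% w/v = 35.9 g/L → 35.9 × 0.493 L = 17.699 g

biotin 0.322 mg; sorbitol 12.214 g; magnesium sulfate heptahydrate 0.448 g; fructose 17.699 g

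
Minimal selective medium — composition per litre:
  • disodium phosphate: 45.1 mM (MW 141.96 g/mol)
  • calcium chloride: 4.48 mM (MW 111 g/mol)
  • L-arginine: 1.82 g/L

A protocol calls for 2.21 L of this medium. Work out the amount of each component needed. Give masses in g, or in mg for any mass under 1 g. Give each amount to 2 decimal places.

Working volume: 2.21 L.
disodium phosphate: 45.1 mmol/L × 141.96 g/mol × 2.21 L ÷ 1000 = 14.15 g
calcium chloride: 4.48 mmol/L × 111 g/mol × 2.21 L ÷ 1000 = 1.10 g
L-arginine: 1.82 g/L × 2.21 L = 4.02 g

disodium phosphate 14.15 g; calcium chloride 1.10 g; L-arginine 4.02 g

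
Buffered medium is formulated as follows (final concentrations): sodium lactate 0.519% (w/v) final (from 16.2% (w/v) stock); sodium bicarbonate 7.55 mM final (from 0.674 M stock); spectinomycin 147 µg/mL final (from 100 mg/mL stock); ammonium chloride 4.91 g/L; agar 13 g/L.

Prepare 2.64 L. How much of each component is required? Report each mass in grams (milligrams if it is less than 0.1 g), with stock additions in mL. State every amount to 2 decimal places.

sodium lactate 84.58 mL; sodium bicarbonate 29.57 mL; spectinomycin 3.88 mL; ammonium chloride 12.96 g; agar 34.32 g

Scale factor relative to 1 L: 2.64.
sodium lactate: C1V1 = C2V2 → 0.519% ÷ 16.2% × 2640 mL = 84.58 mL
sodium bicarbonate: C1V1 = C2V2 → 7.55 mM × 2640 mL ÷ 674 mM = 29.57 mL
spectinomycin: dilute stock: 147 µg/mL × 2640 mL ÷ 100000 µg/mL = 3.88 mL
ammonium chloride: 4.91 g/L × 2.64 L = 12.96 g
agar: 13 g/L × 2.64 L = 34.32 g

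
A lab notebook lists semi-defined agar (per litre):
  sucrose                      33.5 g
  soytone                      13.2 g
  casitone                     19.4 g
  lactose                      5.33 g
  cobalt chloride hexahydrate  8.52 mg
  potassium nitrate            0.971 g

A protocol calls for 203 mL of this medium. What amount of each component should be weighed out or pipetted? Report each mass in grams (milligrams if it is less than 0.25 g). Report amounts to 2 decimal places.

Ratio of target to recipe volume: 203 / 1000 = 0.203.
sucrose: 33.5 g × (203 mL / 1000 mL) = 6.80 g
soytone: 13.2 g × (203 mL / 1000 mL) = 2.68 g
casitone: 19.4 g × (203 mL / 1000 mL) = 3.94 g
lactose: 5.33 g × (203 mL / 1000 mL) = 1.08 g
cobalt chloride hexahydrate: 8.52 mg × (203 mL / 1000 mL) = 1.73 mg
potassium nitrate: 0.971 g × (203 mL / 1000 mL) = 0.197113 g = 197.11 mg

sucrose 6.80 g; soytone 2.68 g; casitone 3.94 g; lactose 1.08 g; cobalt chloride hexahydrate 1.73 mg; potassium nitrate 197.11 mg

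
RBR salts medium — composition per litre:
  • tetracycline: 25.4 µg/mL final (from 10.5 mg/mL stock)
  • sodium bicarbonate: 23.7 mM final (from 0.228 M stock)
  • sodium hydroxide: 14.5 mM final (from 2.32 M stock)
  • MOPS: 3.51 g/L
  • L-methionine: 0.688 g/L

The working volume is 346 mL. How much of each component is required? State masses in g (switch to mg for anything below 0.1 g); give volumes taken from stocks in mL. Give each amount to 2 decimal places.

tetracycline 0.84 mL; sodium bicarbonate 35.97 mL; sodium hydroxide 2.16 mL; MOPS 1.21 g; L-methionine 0.24 g

Scale factor relative to 1 L: 0.346.
tetracycline: dilute stock: 25.4 µg/mL × 346 mL ÷ 10500 µg/mL = 0.84 mL
sodium bicarbonate: V = C2·V2/C1 = 23.7 mM × 346 mL ÷ 228 mM = 35.97 mL
sodium hydroxide: dilute stock: 14.5 mM × 346 mL ÷ 2320 mM = 2.16 mL
MOPS: 3.51 g/L × 0.346 L = 1.21 g
L-methionine: 0.688 g/L × 0.346 L = 0.24 g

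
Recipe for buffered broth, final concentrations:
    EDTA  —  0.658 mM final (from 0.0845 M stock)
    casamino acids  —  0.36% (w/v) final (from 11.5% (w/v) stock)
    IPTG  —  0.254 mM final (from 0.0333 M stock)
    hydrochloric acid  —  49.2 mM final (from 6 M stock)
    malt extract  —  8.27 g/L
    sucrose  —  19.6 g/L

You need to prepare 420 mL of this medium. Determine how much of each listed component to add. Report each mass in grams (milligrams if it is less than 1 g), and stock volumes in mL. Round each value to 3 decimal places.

Target volume = 420 mL = 0.42 L.
EDTA: V = C2·V2/C1 = 0.658 mM × 420 mL ÷ 84.5 mM = 3.271 mL
casamino acids: dilute stock: 0.36% ÷ 11.5% × 420 mL = 13.148 mL
IPTG: dilute stock: 0.254 mM × 420 mL ÷ 33.3 mM = 3.204 mL
hydrochloric acid: V = C2·V2/C1 = 49.2 mM × 420 mL ÷ 6000 mM = 3.444 mL
malt extract: 8.27 g/L × 0.42 L = 3.473 g
sucrose: 19.6 g/L × 0.42 L = 8.232 g

EDTA 3.271 mL; casamino acids 13.148 mL; IPTG 3.204 mL; hydrochloric acid 3.444 mL; malt extract 3.473 g; sucrose 8.232 g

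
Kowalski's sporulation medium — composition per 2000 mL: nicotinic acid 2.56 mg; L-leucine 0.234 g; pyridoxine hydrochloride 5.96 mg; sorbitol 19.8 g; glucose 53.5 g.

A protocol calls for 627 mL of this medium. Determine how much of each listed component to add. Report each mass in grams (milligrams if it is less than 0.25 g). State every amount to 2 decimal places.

Ratio of target to recipe volume: 627 / 2000 = 0.3135.
nicotinic acid: 2.56 mg × (627 mL / 2000 mL) = 0.80 mg
L-leucine: 0.234 g × (627 mL / 2000 mL) = 0.073359 g = 73.36 mg
pyridoxine hydrochloride: 5.96 mg × (627 mL / 2000 mL) = 1.87 mg
sorbitol: 19.8 g × (627 mL / 2000 mL) = 6.21 g
glucose: 53.5 g × (627 mL / 2000 mL) = 16.77 g

nicotinic acid 0.80 mg; L-leucine 73.36 mg; pyridoxine hydrochloride 1.87 mg; sorbitol 6.21 g; glucose 16.77 g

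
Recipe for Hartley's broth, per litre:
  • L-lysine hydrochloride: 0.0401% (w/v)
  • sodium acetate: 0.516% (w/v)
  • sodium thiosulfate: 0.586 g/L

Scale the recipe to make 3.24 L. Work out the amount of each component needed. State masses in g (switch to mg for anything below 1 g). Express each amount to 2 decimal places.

Scale factor relative to 1 L: 3.24.
L-lysine hydrochloride: 0.0401% w/v = 0.401 g/L → 0.401 × 3.24 L = 1.30 g
sodium acetate: 0.516 g per 100 mL × 3240 mL ÷ 100 = 16.72 g
sodium thiosulfate: 0.586 g/L × 3.24 L = 1.90 g

L-lysine hydrochloride 1.30 g; sodium acetate 16.72 g; sodium thiosulfate 1.90 g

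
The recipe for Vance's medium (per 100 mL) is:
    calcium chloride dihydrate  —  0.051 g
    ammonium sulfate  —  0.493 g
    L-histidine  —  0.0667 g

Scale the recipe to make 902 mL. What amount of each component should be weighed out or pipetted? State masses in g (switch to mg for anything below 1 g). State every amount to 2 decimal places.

Ratio of target to recipe volume: 902 / 100 = 9.02.
calcium chloride dihydrate: 0.051 g × (902 mL / 100 mL) = 0.46002 g = 460.02 mg
ammonium sulfate: 0.493 g × (902 mL / 100 mL) = 4.45 g
L-histidine: 0.0667 g × (902 mL / 100 mL) = 0.601634 g = 601.63 mg

calcium chloride dihydrate 460.02 mg; ammonium sulfate 4.45 g; L-histidine 601.63 mg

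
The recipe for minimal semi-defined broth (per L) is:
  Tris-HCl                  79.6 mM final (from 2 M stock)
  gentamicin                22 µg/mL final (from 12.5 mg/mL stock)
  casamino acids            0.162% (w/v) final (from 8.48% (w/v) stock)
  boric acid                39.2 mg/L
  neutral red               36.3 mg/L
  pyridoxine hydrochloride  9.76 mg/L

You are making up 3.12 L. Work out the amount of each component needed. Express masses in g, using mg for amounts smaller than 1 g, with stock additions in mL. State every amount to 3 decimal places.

Working volume: 3.12 L.
Tris-HCl: dilute stock: 79.6 mM × 3120 mL ÷ 2000 mM = 124.176 mL
gentamicin: dilute stock: 22 µg/mL × 3120 mL ÷ 12500 µg/mL = 5.491 mL
casamino acids: C1V1 = C2V2 → 0.162% ÷ 8.48% × 3120 mL = 59.604 mL
boric acid: 39.2 mg/L × 3.12 L = 122.304 mg
neutral red: 36.3 mg/L × 3.12 L = 113.256 mg
pyridoxine hydrochloride: 9.76 mg/L × 3.12 L = 30.451 mg

Tris-HCl 124.176 mL; gentamicin 5.491 mL; casamino acids 59.604 mL; boric acid 122.304 mg; neutral red 113.256 mg; pyridoxine hydrochloride 30.451 mg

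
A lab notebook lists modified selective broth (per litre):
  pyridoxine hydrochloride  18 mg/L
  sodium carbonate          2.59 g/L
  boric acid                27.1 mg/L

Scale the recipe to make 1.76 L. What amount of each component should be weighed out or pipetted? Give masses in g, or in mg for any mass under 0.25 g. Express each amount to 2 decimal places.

Working volume: 1.76 L.
pyridoxine hydrochloride: 18 mg/L × 1.76 L = 31.68 mg
sodium carbonate: 2.59 g/L × 1.76 L = 4.56 g
boric acid: 27.1 mg/L × 1.76 L = 47.70 mg

pyridoxine hydrochloride 31.68 mg; sodium carbonate 4.56 g; boric acid 47.70 mg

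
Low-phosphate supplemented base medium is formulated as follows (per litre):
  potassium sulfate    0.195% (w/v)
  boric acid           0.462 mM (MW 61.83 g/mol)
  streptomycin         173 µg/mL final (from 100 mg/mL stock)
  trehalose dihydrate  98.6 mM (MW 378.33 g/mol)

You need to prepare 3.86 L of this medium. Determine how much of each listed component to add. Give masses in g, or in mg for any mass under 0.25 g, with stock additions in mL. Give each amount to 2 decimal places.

potassium sulfate 7.53 g; boric acid 110.26 mg; streptomycin 6.68 mL; trehalose dihydrate 143.99 g

Scale factor relative to 1 L: 3.86.
potassium sulfate: 0.195% w/v = 1.95 g/L → 1.95 × 3.86 L = 7.53 g
boric acid: 0.462 mmol/L × 61.83 mg/mmol × 3.86 L = 110.26 mg
streptomycin: dilute stock: 173 µg/mL × 3860 mL ÷ 100000 µg/mL = 6.68 mL
trehalose dihydrate: 98.6 mmol/L × 378.33 g/mol × 3.86 L ÷ 1000 = 143.99 g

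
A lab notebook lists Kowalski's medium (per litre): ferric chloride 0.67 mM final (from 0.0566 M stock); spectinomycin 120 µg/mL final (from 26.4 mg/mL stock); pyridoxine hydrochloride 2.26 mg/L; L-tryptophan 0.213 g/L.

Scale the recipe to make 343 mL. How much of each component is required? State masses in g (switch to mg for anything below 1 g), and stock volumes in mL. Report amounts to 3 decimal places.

ferric chloride 4.060 mL; spectinomycin 1.559 mL; pyridoxine hydrochloride 0.775 mg; L-tryptophan 73.059 mg

Working volume: 343 mL = 0.343 L.
ferric chloride: dilute stock: 0.67 mM × 343 mL ÷ 56.6 mM = 4.060 mL
spectinomycin: V = C2·V2/C1 = 120 µg/mL × 343 mL ÷ 26400 µg/mL = 1.559 mL
pyridoxine hydrochloride: 2.26 mg/L × 0.343 L = 0.775 mg
L-tryptophan: 0.213 g/L × 0.343 L = 0.073059 g = 73.059 mg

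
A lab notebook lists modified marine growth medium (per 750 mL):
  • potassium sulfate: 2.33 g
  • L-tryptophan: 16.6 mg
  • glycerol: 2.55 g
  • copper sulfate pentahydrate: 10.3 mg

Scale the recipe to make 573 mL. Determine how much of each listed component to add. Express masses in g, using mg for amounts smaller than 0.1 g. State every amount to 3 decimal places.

potassium sulfate 1.780 g; L-tryptophan 12.682 mg; glycerol 1.948 g; copper sulfate pentahydrate 7.869 mg

Ratio of target to recipe volume: 573 / 750 = 0.764.
potassium sulfate: 2.33 g × (573 mL / 750 mL) = 1.780 g
L-tryptophan: 16.6 mg × (573 mL / 750 mL) = 12.682 mg
glycerol: 2.55 g × (573 mL / 750 mL) = 1.948 g
copper sulfate pentahydrate: 10.3 mg × (573 mL / 750 mL) = 7.869 mg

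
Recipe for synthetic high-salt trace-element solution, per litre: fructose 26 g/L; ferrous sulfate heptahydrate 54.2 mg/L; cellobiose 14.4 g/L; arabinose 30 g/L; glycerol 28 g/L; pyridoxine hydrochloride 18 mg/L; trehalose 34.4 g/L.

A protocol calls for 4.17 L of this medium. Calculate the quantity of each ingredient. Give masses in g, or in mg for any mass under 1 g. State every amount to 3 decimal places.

Scale factor relative to 1 L: 4.17.
fructose: 26 g/L × 4.17 L = 108.420 g
ferrous sulfate heptahydrate: 54.2 mg/L × 4.17 L = 226.014 mg
cellobiose: 14.4 g/L × 4.17 L = 60.048 g
arabinose: 30 g/L × 4.17 L = 125.100 g
glycerol: 28 g/L × 4.17 L = 116.760 g
pyridoxine hydrochloride: 18 mg/L × 4.17 L = 75.060 mg
trehalose: 34.4 g/L × 4.17 L = 143.448 g

fructose 108.420 g; ferrous sulfate heptahydrate 226.014 mg; cellobiose 60.048 g; arabinose 125.100 g; glycerol 116.760 g; pyridoxine hydrochloride 75.060 mg; trehalose 143.448 g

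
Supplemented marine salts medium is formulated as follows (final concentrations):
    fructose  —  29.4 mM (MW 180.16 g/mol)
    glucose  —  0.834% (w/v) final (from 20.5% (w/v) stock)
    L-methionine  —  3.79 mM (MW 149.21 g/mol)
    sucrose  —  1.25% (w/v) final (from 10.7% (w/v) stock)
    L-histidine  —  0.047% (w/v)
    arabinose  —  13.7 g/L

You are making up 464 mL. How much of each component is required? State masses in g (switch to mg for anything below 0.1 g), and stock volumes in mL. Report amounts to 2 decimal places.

Working volume: 464 mL = 0.464 L.
fructose: 29.4 mmol/L × 180.16 g/mol × 0.464 L ÷ 1000 = 2.46 g
glucose: C1V1 = C2V2 → 0.834% ÷ 20.5% × 464 mL = 18.88 mL
L-methionine: 3.79 mmol/L × 149.21 g/mol × 0.464 L ÷ 1000 = 0.26 g
sucrose: dilute stock: 1.25% ÷ 10.7% × 464 mL = 54.21 mL
L-histidine: 0.047% w/v = 0.47 g/L → 0.47 × 0.464 L = 0.22 g
arabinose: 13.7 g/L × 0.464 L = 6.36 g

fructose 2.46 g; glucose 18.88 mL; L-methionine 0.26 g; sucrose 54.21 mL; L-histidine 0.22 g; arabinose 6.36 g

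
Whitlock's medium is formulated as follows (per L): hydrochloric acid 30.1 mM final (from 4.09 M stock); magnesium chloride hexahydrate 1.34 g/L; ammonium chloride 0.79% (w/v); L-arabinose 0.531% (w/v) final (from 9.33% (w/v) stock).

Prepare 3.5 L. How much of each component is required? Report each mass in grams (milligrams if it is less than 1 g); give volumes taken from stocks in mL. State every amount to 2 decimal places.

hydrochloric acid 25.76 mL; magnesium chloride hexahydrate 4.69 g; ammonium chloride 27.65 g; L-arabinose 199.20 mL

Scale factor relative to 1 L: 3.5.
hydrochloric acid: dilute stock: 30.1 mM × 3500 mL ÷ 4090 mM = 25.76 mL
magnesium chloride hexahydrate: 1.34 g/L × 3.5 L = 4.69 g
ammonium chloride: 0.79 g per 100 mL × 3500 mL ÷ 100 = 27.65 g
L-arabinose: C1V1 = C2V2 → 0.531% ÷ 9.33% × 3500 mL = 199.20 mL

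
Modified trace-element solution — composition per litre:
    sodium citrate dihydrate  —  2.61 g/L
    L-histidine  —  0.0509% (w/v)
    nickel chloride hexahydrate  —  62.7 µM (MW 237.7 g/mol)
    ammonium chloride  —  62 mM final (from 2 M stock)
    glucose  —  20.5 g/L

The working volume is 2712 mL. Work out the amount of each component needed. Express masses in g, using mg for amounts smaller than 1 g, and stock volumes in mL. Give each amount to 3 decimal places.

Scale factor relative to 1 L: 2.712.
sodium citrate dihydrate: 2.61 g/L × 2.712 L = 7.078 g
L-histidine: 0.0509% w/v = 0.509 g/L → 0.509 × 2.712 L = 1.380 g
nickel chloride hexahydrate: 62.7 µmol/L × 237.7 g/mol × 2.712 L ÷ 1000 = 40.419 mg
ammonium chloride: V = C2·V2/C1 = 62 mM × 2712 mL ÷ 2000 mM = 84.072 mL
glucose: 20.5 g/L × 2.712 L = 55.596 g

sodium citrate dihydrate 7.078 g; L-histidine 1.380 g; nickel chloride hexahydrate 40.419 mg; ammonium chloride 84.072 mL; glucose 55.596 g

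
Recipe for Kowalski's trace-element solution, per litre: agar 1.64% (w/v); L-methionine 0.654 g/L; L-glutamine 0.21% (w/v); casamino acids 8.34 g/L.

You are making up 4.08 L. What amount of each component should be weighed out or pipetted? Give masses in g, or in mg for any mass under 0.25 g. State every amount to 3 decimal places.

agar 66.912 g; L-methionine 2.668 g; L-glutamine 8.568 g; casamino acids 34.027 g

Scale factor relative to 1 L: 4.08.
agar: 1.64 g per 100 mL × 4080 mL ÷ 100 = 66.912 g
L-methionine: 0.654 g/L × 4.08 L = 2.668 g
L-glutamine: 0.21 g per 100 mL × 4080 mL ÷ 100 = 8.568 g
casamino acids: 8.34 g/L × 4.08 L = 34.027 g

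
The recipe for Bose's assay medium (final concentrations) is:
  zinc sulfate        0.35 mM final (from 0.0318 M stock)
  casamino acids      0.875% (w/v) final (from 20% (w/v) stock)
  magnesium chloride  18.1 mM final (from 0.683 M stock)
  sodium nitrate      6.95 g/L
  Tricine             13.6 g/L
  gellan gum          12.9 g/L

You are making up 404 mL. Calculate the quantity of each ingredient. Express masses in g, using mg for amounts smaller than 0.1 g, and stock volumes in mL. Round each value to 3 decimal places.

Working volume: 404 mL = 0.404 L.
zinc sulfate: C1V1 = C2V2 → 0.35 mM × 404 mL ÷ 31.8 mM = 4.447 mL
casamino acids: C1V1 = C2V2 → 0.875% ÷ 20% × 404 mL = 17.675 mL
magnesium chloride: dilute stock: 18.1 mM × 404 mL ÷ 683 mM = 10.706 mL
sodium nitrate: 6.95 g/L × 0.404 L = 2.808 g
Tricine: 13.6 g/L × 0.404 L = 5.494 g
gellan gum: 12.9 g/L × 0.404 L = 5.212 g

zinc sulfate 4.447 mL; casamino acids 17.675 mL; magnesium chloride 10.706 mL; sodium nitrate 2.808 g; Tricine 5.494 g; gellan gum 5.212 g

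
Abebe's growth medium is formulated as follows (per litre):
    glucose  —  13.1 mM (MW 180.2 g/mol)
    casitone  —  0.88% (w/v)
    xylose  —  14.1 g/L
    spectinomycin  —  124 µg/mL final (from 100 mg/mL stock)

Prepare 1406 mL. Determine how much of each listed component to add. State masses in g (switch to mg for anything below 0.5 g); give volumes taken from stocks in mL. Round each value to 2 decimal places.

Target volume = 1406 mL = 1.406 L.
glucose: 13.1 mmol/L × 180.2 g/mol × 1.406 L ÷ 1000 = 3.32 g
casitone: 0.88 g per 100 mL × 1406 mL ÷ 100 = 12.37 g
xylose: 14.1 g/L × 1.406 L = 19.82 g
spectinomycin: dilute stock: 124 µg/mL × 1406 mL ÷ 100000 µg/mL = 1.74 mL

glucose 3.32 g; casitone 12.37 g; xylose 19.82 g; spectinomycin 1.74 mL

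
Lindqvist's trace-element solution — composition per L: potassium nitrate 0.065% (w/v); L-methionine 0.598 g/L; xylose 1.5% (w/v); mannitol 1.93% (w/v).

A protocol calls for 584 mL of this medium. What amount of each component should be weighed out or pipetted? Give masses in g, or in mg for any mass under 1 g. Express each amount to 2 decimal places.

Working volume: 584 mL = 0.584 L.
potassium nitrate: 0.065% w/v = 0.65 g/L → 0.65 × 0.584 L = 0.3796 g = 379.60 mg
L-methionine: 0.598 g/L × 0.584 L = 0.349232 g = 349.23 mg
xylose: 1.5% w/v = 15 g/L → 15 × 0.584 L = 8.76 g
mannitol: 1.93 g per 100 mL × 584 mL ÷ 100 = 11.27 g

potassium nitrate 379.60 mg; L-methionine 349.23 mg; xylose 8.76 g; mannitol 11.27 g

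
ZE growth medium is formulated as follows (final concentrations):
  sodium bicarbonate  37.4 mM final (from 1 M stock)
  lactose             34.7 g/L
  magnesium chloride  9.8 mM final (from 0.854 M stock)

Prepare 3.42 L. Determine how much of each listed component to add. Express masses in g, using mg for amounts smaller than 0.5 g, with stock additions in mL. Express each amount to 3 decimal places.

sodium bicarbonate 127.908 mL; lactose 118.674 g; magnesium chloride 39.246 mL

Working volume: 3.42 L.
sodium bicarbonate: V = C2·V2/C1 = 37.4 mM × 3420 mL ÷ 1000 mM = 127.908 mL
lactose: 34.7 g/L × 3.42 L = 118.674 g
magnesium chloride: V = C2·V2/C1 = 9.8 mM × 3420 mL ÷ 854 mM = 39.246 mL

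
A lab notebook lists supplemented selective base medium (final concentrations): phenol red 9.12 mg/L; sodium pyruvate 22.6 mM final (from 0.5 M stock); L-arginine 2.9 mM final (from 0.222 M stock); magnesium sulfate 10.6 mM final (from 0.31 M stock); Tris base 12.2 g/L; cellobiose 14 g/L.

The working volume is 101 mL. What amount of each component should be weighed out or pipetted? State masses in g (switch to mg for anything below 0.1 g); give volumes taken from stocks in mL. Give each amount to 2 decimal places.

Working volume: 101 mL = 0.101 L.
phenol red: 9.12 mg/L × 0.101 L = 0.92 mg
sodium pyruvate: V = C2·V2/C1 = 22.6 mM × 101 mL ÷ 500 mM = 4.57 mL
L-arginine: V = C2·V2/C1 = 2.9 mM × 101 mL ÷ 222 mM = 1.32 mL
magnesium sulfate: C1V1 = C2V2 → 10.6 mM × 101 mL ÷ 310 mM = 3.45 mL
Tris base: 12.2 g/L × 0.101 L = 1.23 g
cellobiose: 14 g/L × 0.101 L = 1.41 g

phenol red 0.92 mg; sodium pyruvate 4.57 mL; L-arginine 1.32 mL; magnesium sulfate 3.45 mL; Tris base 1.23 g; cellobiose 1.41 g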